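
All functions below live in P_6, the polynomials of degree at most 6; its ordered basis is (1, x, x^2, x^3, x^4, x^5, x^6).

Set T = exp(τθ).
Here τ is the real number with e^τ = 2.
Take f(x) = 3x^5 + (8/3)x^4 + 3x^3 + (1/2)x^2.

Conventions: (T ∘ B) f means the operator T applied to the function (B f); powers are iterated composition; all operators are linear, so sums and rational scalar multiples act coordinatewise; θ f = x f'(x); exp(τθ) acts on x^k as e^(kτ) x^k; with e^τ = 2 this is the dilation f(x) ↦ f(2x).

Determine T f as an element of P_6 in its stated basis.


the image equals g(x) = 96x^5 + (128/3)x^4 + 24x^3 + 2x^2

exp(τθ) x^k = e^(kτ) x^k; with e^τ = 2 this sends x^k to 2^k x^k
x^2 ↦ 4 x^2
x^3 ↦ 8 x^3
x^4 ↦ 16 x^4
x^5 ↦ 32 x^5
applying this coordinatewise to f: exp(τθ) f = 96x^5 + (128/3)x^4 + 24x^3 + 2x^2


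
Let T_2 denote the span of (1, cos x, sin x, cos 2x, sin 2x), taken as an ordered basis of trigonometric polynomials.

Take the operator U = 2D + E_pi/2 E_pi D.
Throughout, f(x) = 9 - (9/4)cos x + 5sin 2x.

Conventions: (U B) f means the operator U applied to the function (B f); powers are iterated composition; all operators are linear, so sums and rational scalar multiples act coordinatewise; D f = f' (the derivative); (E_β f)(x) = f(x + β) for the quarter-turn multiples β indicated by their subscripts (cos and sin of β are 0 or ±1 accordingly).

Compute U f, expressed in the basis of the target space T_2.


the result is g(x) = -(9/4)cos x + (9/2)sin x + 10cos 2x

D f = (9/4)sin x + 10cos 2x
(2D) f = (9/2)sin x + 20cos 2x
D f = (9/4)sin x + 10cos 2x
E_pi D f = -(9/4)sin x + 10cos 2x
E_pi/2 E_pi D f = -(9/4)cos x - 10cos 2x
(2D + E_pi/2 E_pi D) f = -(9/4)cos x + (9/2)sin x + 10cos 2x


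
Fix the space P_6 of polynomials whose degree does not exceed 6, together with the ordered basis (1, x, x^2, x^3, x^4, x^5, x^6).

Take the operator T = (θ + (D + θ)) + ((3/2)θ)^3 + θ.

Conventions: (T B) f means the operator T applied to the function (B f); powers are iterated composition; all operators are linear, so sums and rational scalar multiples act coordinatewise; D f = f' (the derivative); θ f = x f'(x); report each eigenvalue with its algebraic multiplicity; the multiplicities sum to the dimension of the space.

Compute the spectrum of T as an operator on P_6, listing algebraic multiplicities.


image of 1: 0
image of x: (51/8)x + 1
image of x^2: 33x^2 + 2x
image of x^3: (801/8)x^3 + 3x^2
image of x^4: 228x^4 + 4x^3
image of x^5: (3495/8)x^5 + 5x^4
image of x^6: 747x^6 + 6x^5
the matrix is upper triangular; its diagonal is (0, 51/8, 33, 801/8, 228, 3495/8, 747)
for a triangular matrix the eigenvalues are the diagonal entries, with algebraic multiplicity their repetition count

λ = 0 (multiplicity 1), λ = 51/8 (multiplicity 1), λ = 33 (multiplicity 1), λ = 801/8 (multiplicity 1), λ = 228 (multiplicity 1), λ = 3495/8 (multiplicity 1), λ = 747 (multiplicity 1)


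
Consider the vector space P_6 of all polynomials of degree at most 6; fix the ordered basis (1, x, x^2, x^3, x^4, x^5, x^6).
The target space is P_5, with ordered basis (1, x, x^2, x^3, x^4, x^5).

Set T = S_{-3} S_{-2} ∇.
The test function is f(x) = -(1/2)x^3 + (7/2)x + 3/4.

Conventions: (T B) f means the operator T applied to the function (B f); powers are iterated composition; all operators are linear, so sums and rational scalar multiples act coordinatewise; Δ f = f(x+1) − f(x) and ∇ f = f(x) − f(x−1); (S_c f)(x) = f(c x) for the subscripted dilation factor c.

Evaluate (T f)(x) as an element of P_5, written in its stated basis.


∇ f = -(3/2)x^2 + (3/2)x + 3
S_{-2} ∇ f = -6x^2 - 3x + 3
S_{-3} S_{-2} ∇ f = -54x^2 + 9x + 3

the image equals g(x) = -54x^2 + 9x + 3


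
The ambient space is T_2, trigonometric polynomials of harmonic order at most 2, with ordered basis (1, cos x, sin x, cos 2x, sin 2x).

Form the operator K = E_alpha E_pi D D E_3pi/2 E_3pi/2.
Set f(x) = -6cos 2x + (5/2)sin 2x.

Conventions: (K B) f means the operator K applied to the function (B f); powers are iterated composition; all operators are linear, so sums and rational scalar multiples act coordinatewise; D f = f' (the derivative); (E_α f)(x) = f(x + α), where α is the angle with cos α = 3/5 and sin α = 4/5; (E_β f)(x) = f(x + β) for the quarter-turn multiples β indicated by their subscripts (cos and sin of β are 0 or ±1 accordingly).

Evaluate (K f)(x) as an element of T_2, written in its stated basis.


E_3pi/2 f = 6cos 2x - (5/2)sin 2x
E_3pi/2 E_3pi/2 f = -6cos 2x + (5/2)sin 2x
D (E_3pi/2 E_3pi/2) f = 5cos 2x + 12sin 2x
D D (E_3pi/2 E_3pi/2) f = 24cos 2x - 10sin 2x
E_pi D D (E_3pi/2 E_3pi/2) f = 24cos 2x - 10sin 2x
E_alpha (E_pi D D) (E_3pi/2 E_3pi/2) f = -(408/25)cos 2x - (506/25)sin 2x

the image equals g(x) = -(408/25)cos 2x - (506/25)sin 2x


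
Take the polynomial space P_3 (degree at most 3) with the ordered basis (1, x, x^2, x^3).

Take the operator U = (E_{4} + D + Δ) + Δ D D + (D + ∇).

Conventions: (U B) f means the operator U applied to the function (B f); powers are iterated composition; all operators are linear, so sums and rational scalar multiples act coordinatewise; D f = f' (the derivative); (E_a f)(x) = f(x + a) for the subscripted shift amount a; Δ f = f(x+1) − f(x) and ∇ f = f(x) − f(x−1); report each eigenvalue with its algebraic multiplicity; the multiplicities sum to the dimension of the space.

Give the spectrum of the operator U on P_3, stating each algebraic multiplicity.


λ = 1 (multiplicity 4)

image of 1: 1
image of x: x + 8
image of x^2: x^2 + 16x + 16
image of x^3: x^3 + 24x^2 + 48x + 72
the matrix is upper triangular; its diagonal is (1, 1, 1, 1)
for a triangular matrix the eigenvalues are the diagonal entries, with algebraic multiplicity their repetition count


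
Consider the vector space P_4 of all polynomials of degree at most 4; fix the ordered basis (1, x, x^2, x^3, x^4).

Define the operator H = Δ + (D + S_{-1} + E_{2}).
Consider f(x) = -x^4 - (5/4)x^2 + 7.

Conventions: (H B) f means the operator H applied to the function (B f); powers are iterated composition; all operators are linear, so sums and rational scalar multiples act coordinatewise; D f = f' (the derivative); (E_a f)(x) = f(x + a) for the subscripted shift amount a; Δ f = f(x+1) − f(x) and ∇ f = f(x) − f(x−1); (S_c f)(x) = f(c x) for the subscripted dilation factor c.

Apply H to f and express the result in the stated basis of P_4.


Δ f = -4x^3 - 6x^2 - (13/2)x - 9/4
D f = -4x^3 - (5/2)x
S_{-1} f = -x^4 - (5/4)x^2 + 7
E_{2} f = -x^4 - 8x^3 - (101/4)x^2 - 37x - 14
(D + S_{-1} + E_{2}) f = -2x^4 - 12x^3 - (53/2)x^2 - (79/2)x - 7
(Δ + (D + S_{-1} + E_{2})) f = -2x^4 - 16x^3 - (65/2)x^2 - 46x - 37/4

the image equals g(x) = -2x^4 - 16x^3 - (65/2)x^2 - 46x - 37/4


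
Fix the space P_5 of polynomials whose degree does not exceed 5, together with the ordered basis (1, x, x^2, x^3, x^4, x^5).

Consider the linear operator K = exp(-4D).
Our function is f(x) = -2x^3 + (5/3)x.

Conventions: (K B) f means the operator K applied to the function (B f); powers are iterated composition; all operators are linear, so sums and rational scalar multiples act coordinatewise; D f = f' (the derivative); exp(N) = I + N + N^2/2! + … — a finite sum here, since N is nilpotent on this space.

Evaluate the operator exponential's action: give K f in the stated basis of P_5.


g(x) = -2x^3 + 24x^2 - (283/3)x + 364/3

order-1 term: 24x^2 - 20/3
order-2 term: -96x
order-3 term: 128
the series for exp(-4D) f terminates at order 3
exp(-4D) f = -2x^3 + 24x^2 - (283/3)x + 364/3


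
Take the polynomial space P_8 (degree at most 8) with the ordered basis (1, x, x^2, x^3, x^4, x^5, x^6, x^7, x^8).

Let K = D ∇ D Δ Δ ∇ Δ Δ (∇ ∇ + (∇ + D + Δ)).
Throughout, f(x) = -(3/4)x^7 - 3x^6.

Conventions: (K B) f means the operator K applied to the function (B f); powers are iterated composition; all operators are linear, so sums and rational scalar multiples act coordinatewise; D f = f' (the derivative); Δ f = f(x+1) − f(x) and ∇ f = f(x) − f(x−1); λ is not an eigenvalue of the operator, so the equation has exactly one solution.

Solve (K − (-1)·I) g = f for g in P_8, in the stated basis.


write g with unknown coordinates in the stated basis and equate coefficients in (K − (-1)·I) g = f
solving from the highest basis element down gives g = -(3/4)x^7 - 3x^6
check: K g = 0
so K g − (-1)·g = -(3/4)x^7 - 3x^6 = f ✓

the image equals g(x) = -(3/4)x^7 - 3x^6


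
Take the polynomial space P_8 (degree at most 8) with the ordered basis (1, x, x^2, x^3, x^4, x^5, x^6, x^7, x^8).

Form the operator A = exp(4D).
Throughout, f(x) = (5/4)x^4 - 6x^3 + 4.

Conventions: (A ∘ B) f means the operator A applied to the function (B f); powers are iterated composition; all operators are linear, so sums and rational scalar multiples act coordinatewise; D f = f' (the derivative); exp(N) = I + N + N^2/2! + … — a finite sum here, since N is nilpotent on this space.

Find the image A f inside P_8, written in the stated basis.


order-1 term: 20x^3 - 72x^2
order-2 term: 120x^2 - 288x
order-3 term: 320x - 384
order-4 term: 320
the series for exp(4D) f terminates at order 4
exp(4D) f = (5/4)x^4 + 14x^3 + 48x^2 + 32x - 60

the result is g(x) = (5/4)x^4 + 14x^3 + 48x^2 + 32x - 60


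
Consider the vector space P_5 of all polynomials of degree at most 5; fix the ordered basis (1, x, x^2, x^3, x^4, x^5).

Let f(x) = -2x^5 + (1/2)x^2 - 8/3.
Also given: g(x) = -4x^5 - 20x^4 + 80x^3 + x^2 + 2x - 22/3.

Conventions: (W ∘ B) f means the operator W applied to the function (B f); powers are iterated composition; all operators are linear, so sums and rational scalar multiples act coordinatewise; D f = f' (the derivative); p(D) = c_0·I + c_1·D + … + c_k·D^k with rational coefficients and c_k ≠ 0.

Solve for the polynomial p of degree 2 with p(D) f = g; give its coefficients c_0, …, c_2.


D^0 f = -2x^5 + (1/2)x^2 - 8/3
D^1 f = -10x^4 + x
D^2 f = -40x^3 + 1
matching coefficients of g against c_0 f + c_1 Df + … from the top degree down determines the c_i
solution: c_0 = 2, c_1 = 2, c_2 = -2

c_0 = 2, c_1 = 2, c_2 = -2


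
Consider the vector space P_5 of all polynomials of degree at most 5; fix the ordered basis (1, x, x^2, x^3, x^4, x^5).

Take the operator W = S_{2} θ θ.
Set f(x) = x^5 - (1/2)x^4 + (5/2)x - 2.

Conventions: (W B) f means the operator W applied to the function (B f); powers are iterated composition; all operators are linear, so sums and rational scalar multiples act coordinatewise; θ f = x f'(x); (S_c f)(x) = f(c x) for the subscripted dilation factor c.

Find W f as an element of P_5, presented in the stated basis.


the image equals g(x) = 800x^5 - 128x^4 + 5x

θ f = 5x^5 - 2x^4 + (5/2)x
θ θ f = 25x^5 - 8x^4 + (5/2)x
S_{2} θ θ f = 800x^5 - 128x^4 + 5x


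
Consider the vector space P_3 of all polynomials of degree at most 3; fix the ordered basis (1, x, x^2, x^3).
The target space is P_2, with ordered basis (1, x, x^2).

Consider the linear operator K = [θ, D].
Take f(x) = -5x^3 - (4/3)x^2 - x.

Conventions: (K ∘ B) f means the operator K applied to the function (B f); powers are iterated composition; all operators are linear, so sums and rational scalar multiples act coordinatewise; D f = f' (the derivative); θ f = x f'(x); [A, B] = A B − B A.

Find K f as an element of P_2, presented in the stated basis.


the image equals g(x) = 15x^2 + (8/3)x + 1

D f = -15x^2 - (8/3)x - 1
θ D f = -30x^2 - (8/3)x
θ f = -15x^3 - (8/3)x^2 - x
D θ f = -45x^2 - (16/3)x - 1
[θ, D] f = 15x^2 + (8/3)x + 1


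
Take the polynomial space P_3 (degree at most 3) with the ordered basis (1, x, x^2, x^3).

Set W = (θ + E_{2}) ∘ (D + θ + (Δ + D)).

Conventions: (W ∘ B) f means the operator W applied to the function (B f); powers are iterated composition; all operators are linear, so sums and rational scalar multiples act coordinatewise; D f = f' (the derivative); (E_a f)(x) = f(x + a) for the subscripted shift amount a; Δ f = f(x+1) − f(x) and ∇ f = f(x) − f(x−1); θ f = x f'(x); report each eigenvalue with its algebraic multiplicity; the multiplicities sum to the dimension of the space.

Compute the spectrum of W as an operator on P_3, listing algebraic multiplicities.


λ = 0 (multiplicity 1), λ = 2 (multiplicity 1), λ = 6 (multiplicity 1), λ = 12 (multiplicity 1)

image of 1: 0
image of x: 2x + 5
image of x^2: 6x^2 + 20x + 21
image of x^3: 12x^3 + 45x^2 + 78x + 67
the matrix is upper triangular; its diagonal is (0, 2, 6, 12)
for a triangular matrix the eigenvalues are the diagonal entries, with algebraic multiplicity their repetition count


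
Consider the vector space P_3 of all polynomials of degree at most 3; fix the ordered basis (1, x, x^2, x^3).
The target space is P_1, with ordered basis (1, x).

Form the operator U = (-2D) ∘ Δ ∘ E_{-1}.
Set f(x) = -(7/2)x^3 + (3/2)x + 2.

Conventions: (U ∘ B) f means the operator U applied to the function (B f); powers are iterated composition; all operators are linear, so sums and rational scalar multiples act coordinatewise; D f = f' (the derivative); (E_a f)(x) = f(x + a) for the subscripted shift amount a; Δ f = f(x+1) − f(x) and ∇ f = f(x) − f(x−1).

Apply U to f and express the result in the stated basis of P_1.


E_{-1} f = -(7/2)x^3 + (21/2)x^2 - 9x + 4
Δ E_{-1} f = -(21/2)x^2 + (21/2)x - 2
D (Δ ∘ E_{-1}) f = -21x + 21/2
(-2D) (Δ ∘ E_{-1}) f = 42x - 21

the image equals g(x) = 42x - 21


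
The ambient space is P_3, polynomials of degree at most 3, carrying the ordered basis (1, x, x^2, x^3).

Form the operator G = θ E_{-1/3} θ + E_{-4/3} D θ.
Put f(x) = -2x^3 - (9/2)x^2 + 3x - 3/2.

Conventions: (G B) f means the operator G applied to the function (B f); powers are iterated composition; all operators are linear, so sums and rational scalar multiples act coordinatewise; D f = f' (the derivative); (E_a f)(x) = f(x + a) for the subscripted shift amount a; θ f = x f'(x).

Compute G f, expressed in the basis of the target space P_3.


θ f = -6x^3 - 9x^2 + 3x
E_{-1/3} θ f = -6x^3 - 3x^2 + 7x - 16/9
θ E_{-1/3} θ f = -18x^3 - 6x^2 + 7x
θ f = -6x^3 - 9x^2 + 3x
D θ f = -18x^2 - 18x + 3
E_{-4/3} D θ f = -18x^2 + 30x - 5
(θ E_{-1/3} θ + E_{-4/3} D θ) f = -18x^3 - 24x^2 + 37x - 5

the image equals g(x) = -18x^3 - 24x^2 + 37x - 5


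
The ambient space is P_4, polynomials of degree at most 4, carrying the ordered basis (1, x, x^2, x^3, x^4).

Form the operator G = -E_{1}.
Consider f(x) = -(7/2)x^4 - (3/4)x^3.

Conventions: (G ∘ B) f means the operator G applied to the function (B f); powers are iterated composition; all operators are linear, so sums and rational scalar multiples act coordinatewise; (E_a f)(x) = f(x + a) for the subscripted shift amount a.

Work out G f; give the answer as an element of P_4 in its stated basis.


the result is g(x) = (7/2)x^4 + (59/4)x^3 + (93/4)x^2 + (65/4)x + 17/4

E_{1} f = -(7/2)x^4 - (59/4)x^3 - (93/4)x^2 - (65/4)x - 17/4
(-E_{1}) f = (7/2)x^4 + (59/4)x^3 + (93/4)x^2 + (65/4)x + 17/4


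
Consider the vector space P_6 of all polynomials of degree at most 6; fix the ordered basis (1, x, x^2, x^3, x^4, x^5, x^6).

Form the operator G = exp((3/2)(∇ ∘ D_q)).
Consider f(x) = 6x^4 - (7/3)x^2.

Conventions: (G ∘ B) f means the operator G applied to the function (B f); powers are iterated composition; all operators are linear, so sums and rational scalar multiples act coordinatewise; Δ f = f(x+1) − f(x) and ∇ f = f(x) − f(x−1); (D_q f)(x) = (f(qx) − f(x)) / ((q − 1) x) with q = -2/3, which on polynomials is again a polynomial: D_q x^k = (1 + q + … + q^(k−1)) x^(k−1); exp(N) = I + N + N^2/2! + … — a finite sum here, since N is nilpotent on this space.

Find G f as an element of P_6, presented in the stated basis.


order-1 term: 13x^2 - 13x + 19/6
order-2 term: 13/4
the series for exp((3/2)(∇ ∘ D_q)) f terminates at order 2
exp((3/2)(∇ ∘ D_q)) f = 6x^4 + (32/3)x^2 - 13x + 77/12

the image equals g(x) = 6x^4 + (32/3)x^2 - 13x + 77/12


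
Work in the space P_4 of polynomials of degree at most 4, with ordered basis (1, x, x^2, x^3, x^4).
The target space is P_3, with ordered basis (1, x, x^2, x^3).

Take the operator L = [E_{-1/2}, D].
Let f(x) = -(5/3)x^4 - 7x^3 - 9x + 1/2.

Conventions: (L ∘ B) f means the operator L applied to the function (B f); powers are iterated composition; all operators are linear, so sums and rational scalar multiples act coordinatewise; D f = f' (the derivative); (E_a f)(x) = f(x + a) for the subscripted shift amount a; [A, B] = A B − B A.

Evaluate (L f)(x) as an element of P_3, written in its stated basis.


g(x) = 0

D f = -(20/3)x^3 - 21x^2 - 9
E_{-1/2} D f = -(20/3)x^3 - 11x^2 + 16x - 161/12
E_{-1/2} f = -(5/3)x^4 - (11/3)x^3 + 8x^2 - (161/12)x + 277/48
D E_{-1/2} f = -(20/3)x^3 - 11x^2 + 16x - 161/12
[E_{-1/2}, D] f = 0


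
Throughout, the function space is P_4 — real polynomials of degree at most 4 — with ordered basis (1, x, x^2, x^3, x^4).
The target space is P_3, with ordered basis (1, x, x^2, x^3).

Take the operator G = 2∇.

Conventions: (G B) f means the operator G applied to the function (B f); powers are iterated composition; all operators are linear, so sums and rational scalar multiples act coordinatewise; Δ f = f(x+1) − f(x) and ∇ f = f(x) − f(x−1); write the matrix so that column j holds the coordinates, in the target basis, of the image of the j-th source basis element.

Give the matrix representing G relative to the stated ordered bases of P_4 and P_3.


image of 1: 0
image of x: 2
image of x^2: 4x - 2
image of x^3: 6x^2 - 6x + 2
image of x^4: 8x^3 - 12x^2 + 8x - 2
each image's coordinates form column j of the matrix

the matrix is [[0, 2, -2, 2, -2]; [0, 0, 4, -6, 8]; [0, 0, 0, 6, -12]; [0, 0, 0, 0, 8]] (rows listed top to bottom)


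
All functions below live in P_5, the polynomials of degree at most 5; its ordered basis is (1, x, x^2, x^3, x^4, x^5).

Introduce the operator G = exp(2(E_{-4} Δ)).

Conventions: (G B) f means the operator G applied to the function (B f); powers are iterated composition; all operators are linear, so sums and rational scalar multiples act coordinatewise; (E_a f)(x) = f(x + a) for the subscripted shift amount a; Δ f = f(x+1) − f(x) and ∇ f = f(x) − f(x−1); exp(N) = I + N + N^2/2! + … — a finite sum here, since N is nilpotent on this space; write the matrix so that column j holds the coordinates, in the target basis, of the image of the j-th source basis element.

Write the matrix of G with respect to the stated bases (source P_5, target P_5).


the matrix is [[1, 2, -10, -2, 510, -4546]; [0, 1, 4, -30, -8, 2550]; [0, 0, 1, 6, -60, -20]; [0, 0, 0, 1, 8, -100]; [0, 0, 0, 0, 1, 10]; [0, 0, 0, 0, 0, 1]] (rows listed top to bottom)

image of 1: 1
image of x: x + 2
image of x^2: x^2 + 4x - 10
image of x^3: x^3 + 6x^2 - 30x - 2
image of x^4: x^4 + 8x^3 - 60x^2 - 8x + 510
image of x^5: x^5 + 10x^4 - 100x^3 - 20x^2 + 2550x - 4546
each image's coordinates form column j of the matrix


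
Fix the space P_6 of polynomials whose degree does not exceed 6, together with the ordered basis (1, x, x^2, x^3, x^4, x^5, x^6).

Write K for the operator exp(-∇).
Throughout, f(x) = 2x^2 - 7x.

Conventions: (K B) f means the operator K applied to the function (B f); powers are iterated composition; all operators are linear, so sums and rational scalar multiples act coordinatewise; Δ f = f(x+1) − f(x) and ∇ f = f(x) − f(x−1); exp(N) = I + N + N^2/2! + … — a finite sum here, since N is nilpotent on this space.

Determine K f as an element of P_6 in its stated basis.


g(x) = 2x^2 - 11x + 11

order-1 term: -4x + 9
order-2 term: 2
the series for exp(-∇) f terminates at order 2
exp(-∇) f = 2x^2 - 11x + 11


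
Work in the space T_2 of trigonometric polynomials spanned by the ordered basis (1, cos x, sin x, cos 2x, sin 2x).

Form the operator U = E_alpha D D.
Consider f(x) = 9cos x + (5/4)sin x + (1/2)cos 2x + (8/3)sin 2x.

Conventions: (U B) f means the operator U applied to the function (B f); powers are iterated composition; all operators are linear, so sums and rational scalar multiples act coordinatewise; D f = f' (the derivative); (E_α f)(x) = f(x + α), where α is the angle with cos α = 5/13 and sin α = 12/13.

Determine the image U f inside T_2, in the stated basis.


g(x) = -(60/13)cos x + (407/52)sin x - (1042/169)cos 2x + (4528/507)sin 2x

D f = (5/4)cos x - 9sin x + (16/3)cos 2x - sin 2x
D D f = -9cos x - (5/4)sin x - 2cos 2x - (32/3)sin 2x
E_alpha (D D) f = -(60/13)cos x + (407/52)sin x - (1042/169)cos 2x + (4528/507)sin 2x


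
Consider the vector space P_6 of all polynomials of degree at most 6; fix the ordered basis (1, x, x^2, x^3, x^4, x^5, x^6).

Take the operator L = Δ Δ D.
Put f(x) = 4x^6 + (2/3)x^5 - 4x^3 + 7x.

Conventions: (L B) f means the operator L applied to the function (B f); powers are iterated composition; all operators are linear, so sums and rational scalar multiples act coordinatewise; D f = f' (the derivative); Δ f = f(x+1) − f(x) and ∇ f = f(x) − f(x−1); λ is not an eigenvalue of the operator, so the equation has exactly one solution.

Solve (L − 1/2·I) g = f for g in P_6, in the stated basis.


g(x) = -8x^6 - (4/3)x^5 - 1912x^3 - 5920x^2 - 7054x - 78032/3

write g with unknown coordinates in the stated basis and equate coefficients in (L − 1/2·I) g = f
solving from the highest basis element down gives g = -8x^6 - (4/3)x^5 - 1912x^3 - 5920x^2 - 7054x - 78032/3
check: L g = -960x^3 - 2960x^2 - 3520x - 39016/3
so L g − 1/2·g = 4x^6 + (2/3)x^5 - 4x^3 + 7x = f ✓


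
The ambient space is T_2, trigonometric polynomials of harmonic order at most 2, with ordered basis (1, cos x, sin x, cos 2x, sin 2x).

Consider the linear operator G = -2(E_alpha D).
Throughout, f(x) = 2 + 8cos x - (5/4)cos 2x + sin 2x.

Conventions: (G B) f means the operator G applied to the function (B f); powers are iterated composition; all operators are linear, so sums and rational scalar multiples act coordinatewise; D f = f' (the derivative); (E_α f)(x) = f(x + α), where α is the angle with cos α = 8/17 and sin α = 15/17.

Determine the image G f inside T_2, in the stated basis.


D f = -8sin x + 2cos 2x + (5/2)sin 2x
E_alpha D f = -(120/17)cos x - (64/17)sin x + (278/289)cos 2x - (1765/578)sin 2x
(-2(E_alpha D)) f = (240/17)cos x + (128/17)sin x - (556/289)cos 2x + (1765/289)sin 2x

the result is g(x) = (240/17)cos x + (128/17)sin x - (556/289)cos 2x + (1765/289)sin 2x


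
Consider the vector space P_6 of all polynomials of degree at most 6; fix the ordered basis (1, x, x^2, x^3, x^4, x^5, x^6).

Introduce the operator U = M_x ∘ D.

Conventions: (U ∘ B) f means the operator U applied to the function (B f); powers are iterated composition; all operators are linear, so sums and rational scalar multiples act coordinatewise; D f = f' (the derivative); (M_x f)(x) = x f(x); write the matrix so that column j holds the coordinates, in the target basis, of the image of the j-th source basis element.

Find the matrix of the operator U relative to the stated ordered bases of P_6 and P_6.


image of 1: 0
image of x: x
image of x^2: 2x^2
image of x^3: 3x^3
image of x^4: 4x^4
image of x^5: 5x^5
image of x^6: 6x^6
each image's coordinates form column j of the matrix

the matrix is [[0, 0, 0, 0, 0, 0, 0]; [0, 1, 0, 0, 0, 0, 0]; [0, 0, 2, 0, 0, 0, 0]; [0, 0, 0, 3, 0, 0, 0]; [0, 0, 0, 0, 4, 0, 0]; [0, 0, 0, 0, 0, 5, 0]; [0, 0, 0, 0, 0, 0, 6]] (rows listed top to bottom)


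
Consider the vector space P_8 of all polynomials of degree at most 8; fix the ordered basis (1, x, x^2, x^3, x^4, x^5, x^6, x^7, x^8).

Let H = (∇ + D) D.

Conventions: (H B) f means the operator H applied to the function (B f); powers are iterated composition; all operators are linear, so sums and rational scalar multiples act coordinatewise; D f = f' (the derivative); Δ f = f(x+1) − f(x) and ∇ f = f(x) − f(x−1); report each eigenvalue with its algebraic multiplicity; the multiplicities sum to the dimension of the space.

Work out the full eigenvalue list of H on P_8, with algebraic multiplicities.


image of 1: 0
image of x: 0
image of x^2: 4
image of x^3: 12x - 3
image of x^4: 24x^2 - 12x + 4
image of x^5: 40x^3 - 30x^2 + 20x - 5
image of x^6: 60x^4 - 60x^3 + 60x^2 - 30x + 6
image of x^7: 84x^5 - 105x^4 + 140x^3 - 105x^2 + 42x - 7
image of x^8: 112x^6 - 168x^5 + 280x^4 - 280x^3 + 168x^2 - 56x + 8
the matrix is upper triangular; its diagonal is (0, 0, 0, 0, 0, 0, 0, 0, 0)
for a triangular matrix the eigenvalues are the diagonal entries, with algebraic multiplicity their repetition count

λ = 0 (multiplicity 9)


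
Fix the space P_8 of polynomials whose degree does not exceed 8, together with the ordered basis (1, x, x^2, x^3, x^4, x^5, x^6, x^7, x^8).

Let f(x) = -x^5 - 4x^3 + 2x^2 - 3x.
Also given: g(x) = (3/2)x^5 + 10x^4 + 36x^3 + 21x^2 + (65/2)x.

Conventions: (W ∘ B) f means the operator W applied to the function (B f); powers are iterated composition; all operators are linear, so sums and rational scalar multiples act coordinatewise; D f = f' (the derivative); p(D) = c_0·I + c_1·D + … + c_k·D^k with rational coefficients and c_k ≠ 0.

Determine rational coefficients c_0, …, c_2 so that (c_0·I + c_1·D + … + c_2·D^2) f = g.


D^0 f = -x^5 - 4x^3 + 2x^2 - 3x
D^1 f = -5x^4 - 12x^2 + 4x - 3
D^2 f = -20x^3 - 24x + 4
matching coefficients of g against c_0 f + c_1 Df + … from the top degree down determines the c_i
solution: c_0 = -3/2, c_1 = -2, c_2 = -3/2

p(D) = -(3/2)·I − 2·D − (3/2)·D^2, i.e. c_0 = -3/2, c_1 = -2, c_2 = -3/2


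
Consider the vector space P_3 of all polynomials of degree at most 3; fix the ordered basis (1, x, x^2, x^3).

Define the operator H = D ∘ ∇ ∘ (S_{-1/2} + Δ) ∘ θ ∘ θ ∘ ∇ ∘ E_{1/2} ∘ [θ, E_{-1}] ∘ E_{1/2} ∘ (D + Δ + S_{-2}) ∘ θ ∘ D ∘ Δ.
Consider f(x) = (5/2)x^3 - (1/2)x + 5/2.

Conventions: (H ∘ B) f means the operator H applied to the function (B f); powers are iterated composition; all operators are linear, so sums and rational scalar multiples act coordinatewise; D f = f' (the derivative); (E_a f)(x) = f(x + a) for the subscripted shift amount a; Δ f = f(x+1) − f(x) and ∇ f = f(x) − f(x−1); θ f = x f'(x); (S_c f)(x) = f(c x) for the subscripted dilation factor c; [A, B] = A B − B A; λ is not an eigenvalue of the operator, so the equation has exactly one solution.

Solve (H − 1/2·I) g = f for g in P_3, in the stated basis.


write g with unknown coordinates in the stated basis and equate coefficients in (H − 1/2·I) g = f
solving from the highest basis element down gives g = -5x^3 + x - 5
check: H g = 0
so H g − 1/2·g = (5/2)x^3 - (1/2)x + 5/2 = f ✓

g(x) = -5x^3 + x - 5


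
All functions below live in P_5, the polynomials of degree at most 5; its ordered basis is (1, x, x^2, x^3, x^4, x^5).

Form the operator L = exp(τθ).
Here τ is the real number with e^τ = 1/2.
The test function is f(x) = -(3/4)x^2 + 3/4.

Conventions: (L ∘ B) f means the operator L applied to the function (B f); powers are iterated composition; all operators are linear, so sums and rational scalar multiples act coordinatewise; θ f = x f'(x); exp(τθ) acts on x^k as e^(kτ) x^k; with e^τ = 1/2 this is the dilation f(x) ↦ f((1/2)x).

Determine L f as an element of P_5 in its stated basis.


g(x) = -(3/16)x^2 + 3/4

exp(τθ) x^k = e^(kτ) x^k; with e^τ = 1/2 this sends x^k to (1/2)^k x^k
x^2 ↦ 1/4 x^2
applying this coordinatewise to f: exp(τθ) f = -(3/16)x^2 + 3/4


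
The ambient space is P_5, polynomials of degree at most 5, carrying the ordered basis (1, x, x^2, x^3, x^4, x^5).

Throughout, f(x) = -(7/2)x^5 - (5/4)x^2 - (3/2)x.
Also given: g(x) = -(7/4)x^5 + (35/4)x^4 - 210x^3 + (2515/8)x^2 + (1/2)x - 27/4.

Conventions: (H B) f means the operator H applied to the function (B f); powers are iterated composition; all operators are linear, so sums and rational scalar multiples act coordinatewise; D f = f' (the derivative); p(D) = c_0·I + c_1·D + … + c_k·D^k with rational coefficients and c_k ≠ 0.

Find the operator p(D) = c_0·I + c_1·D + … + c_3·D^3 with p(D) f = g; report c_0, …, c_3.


c_0 = 1/2, c_1 = -1/2, c_2 = 3, c_3 = -3/2

D^0 f = -(7/2)x^5 - (5/4)x^2 - (3/2)x
D^1 f = -(35/2)x^4 - (5/2)x - 3/2
D^2 f = -70x^3 - 5/2
D^3 f = -210x^2
matching coefficients of g against c_0 f + c_1 Df + … from the top degree down determines the c_i
solution: c_0 = 1/2, c_1 = -1/2, c_2 = 3, c_3 = -3/2


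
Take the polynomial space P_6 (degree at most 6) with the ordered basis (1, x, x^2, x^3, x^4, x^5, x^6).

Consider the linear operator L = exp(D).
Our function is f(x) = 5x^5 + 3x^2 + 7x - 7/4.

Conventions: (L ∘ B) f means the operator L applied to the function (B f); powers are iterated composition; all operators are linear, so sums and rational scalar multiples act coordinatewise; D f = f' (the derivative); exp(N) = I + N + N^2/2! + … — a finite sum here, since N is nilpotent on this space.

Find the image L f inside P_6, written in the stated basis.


the image equals g(x) = 5x^5 + 25x^4 + 50x^3 + 53x^2 + 38x + 53/4

order-1 term: 25x^4 + 6x + 7
order-2 term: 50x^3 + 3
order-3 term: 50x^2
order-4 term: 25x
order-5 term: 5
the series for exp(D) f terminates at order 5
exp(D) f = 5x^5 + 25x^4 + 50x^3 + 53x^2 + 38x + 53/4


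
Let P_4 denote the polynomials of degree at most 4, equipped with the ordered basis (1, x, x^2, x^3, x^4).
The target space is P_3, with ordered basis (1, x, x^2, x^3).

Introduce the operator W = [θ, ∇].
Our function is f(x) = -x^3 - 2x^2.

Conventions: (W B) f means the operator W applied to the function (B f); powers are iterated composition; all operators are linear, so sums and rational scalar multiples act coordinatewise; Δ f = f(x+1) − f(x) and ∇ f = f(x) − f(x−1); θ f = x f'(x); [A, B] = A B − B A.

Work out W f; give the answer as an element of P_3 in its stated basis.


∇ f = -3x^2 - x + 1
θ ∇ f = -6x^2 - x
θ f = -3x^3 - 4x^2
∇ θ f = -9x^2 + x + 1
[θ, ∇] f = 3x^2 - 2x - 1

g(x) = 3x^2 - 2x - 1


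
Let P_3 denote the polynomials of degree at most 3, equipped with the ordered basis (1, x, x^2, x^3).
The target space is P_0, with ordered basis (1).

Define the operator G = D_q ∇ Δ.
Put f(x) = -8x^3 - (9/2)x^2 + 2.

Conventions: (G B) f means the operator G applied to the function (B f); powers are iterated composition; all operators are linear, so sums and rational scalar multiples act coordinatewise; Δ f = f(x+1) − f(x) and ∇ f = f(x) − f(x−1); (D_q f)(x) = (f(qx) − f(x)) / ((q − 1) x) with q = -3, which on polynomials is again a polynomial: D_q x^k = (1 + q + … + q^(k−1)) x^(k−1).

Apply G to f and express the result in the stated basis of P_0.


the image equals g(x) = -48

Δ f = -24x^2 - 33x - 25/2
∇ Δ f = -48x - 9
D_q ∇ Δ f = -48


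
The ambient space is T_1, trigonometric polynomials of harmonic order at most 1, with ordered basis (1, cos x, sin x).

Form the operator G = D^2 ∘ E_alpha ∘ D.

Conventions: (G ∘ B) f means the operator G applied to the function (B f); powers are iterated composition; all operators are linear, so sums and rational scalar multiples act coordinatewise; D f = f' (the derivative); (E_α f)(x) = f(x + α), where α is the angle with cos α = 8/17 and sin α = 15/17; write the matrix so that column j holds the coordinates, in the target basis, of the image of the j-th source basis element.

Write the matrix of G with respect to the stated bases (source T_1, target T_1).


the matrix is [[0, 0, 0]; [0, 15/17, -8/17]; [0, 8/17, 15/17]] (rows listed top to bottom)

image of 1: 0
image of cos x: (15/17)cos x + (8/17)sin x
image of sin x: -(8/17)cos x + (15/17)sin x
each image's coordinates form column j of the matrix


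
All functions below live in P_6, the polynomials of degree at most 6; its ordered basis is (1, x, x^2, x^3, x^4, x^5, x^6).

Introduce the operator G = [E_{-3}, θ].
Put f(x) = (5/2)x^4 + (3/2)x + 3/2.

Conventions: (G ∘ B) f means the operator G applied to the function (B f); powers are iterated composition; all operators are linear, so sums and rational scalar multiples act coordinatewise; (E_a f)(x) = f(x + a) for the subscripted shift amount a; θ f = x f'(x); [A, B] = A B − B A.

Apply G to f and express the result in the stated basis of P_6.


g(x) = -30x^3 + 270x^2 - 810x + 1611/2

θ f = 10x^4 + (3/2)x
E_{-3} θ f = 10x^4 - 120x^3 + 540x^2 - (2157/2)x + 1611/2
E_{-3} f = (5/2)x^4 - 30x^3 + 135x^2 - (537/2)x + 399/2
θ E_{-3} f = 10x^4 - 90x^3 + 270x^2 - (537/2)x
[E_{-3}, θ] f = -30x^3 + 270x^2 - 810x + 1611/2


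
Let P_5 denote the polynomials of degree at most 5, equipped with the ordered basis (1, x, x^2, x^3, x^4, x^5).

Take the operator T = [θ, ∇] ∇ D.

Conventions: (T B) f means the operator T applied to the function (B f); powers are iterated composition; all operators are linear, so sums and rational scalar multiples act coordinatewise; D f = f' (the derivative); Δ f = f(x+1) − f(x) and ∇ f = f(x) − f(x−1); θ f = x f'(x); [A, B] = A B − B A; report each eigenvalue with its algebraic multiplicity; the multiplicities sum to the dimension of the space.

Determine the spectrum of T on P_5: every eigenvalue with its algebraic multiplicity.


image of 1: 0
image of x: 0
image of x^2: 0
image of x^3: -6
image of x^4: -24x + 36
image of x^5: -60x^2 + 180x - 140
the matrix is upper triangular; its diagonal is (0, 0, 0, 0, 0, 0)
for a triangular matrix the eigenvalues are the diagonal entries, with algebraic multiplicity their repetition count

λ = 0 (multiplicity 6)


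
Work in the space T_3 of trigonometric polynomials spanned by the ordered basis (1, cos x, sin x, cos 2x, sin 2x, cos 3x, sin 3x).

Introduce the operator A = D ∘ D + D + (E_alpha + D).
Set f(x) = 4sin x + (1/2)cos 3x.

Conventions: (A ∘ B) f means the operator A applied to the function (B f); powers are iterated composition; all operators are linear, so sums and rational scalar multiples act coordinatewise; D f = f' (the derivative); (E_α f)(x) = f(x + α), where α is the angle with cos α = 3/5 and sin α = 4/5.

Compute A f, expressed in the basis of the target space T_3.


D f = 4cos x - (3/2)sin 3x
D D f = -4sin x - (9/2)cos 3x
D f = 4cos x - (3/2)sin 3x
E_alpha f = (16/5)cos x + (12/5)sin x - (117/250)cos 3x - (22/125)sin 3x
D f = 4cos x - (3/2)sin 3x
(E_alpha + D) f = (36/5)cos x + (12/5)sin x - (117/250)cos 3x - (419/250)sin 3x
(D ∘ D + D + (E_alpha + D)) f = (56/5)cos x - (8/5)sin x - (621/125)cos 3x - (397/125)sin 3x

the image equals g(x) = (56/5)cos x - (8/5)sin x - (621/125)cos 3x - (397/125)sin 3x


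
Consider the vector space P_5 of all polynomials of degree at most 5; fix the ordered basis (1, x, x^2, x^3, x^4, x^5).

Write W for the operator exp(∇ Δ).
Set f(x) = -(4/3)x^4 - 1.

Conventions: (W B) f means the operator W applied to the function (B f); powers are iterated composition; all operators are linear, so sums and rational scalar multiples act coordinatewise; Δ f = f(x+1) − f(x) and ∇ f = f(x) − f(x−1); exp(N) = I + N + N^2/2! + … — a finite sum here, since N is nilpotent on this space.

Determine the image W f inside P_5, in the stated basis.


the image equals g(x) = -(4/3)x^4 - 16x^2 - 59/3

order-1 term: -16x^2 - 8/3
order-2 term: -16
the series for exp(∇ Δ) f terminates at order 2
exp(∇ Δ) f = -(4/3)x^4 - 16x^2 - 59/3


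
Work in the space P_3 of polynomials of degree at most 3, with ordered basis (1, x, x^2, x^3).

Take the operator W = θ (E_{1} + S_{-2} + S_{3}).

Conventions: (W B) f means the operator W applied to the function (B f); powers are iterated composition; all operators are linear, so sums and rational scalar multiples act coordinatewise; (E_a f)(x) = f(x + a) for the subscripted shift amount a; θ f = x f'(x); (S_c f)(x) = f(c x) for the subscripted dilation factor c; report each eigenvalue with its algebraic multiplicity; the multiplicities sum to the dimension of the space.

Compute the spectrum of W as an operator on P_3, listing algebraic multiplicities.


image of 1: 0
image of x: 2x
image of x^2: 28x^2 + 2x
image of x^3: 60x^3 + 6x^2 + 3x
the matrix is upper triangular; its diagonal is (0, 2, 28, 60)
for a triangular matrix the eigenvalues are the diagonal entries, with algebraic multiplicity their repetition count

λ = 0 (multiplicity 1), λ = 2 (multiplicity 1), λ = 28 (multiplicity 1), λ = 60 (multiplicity 1)


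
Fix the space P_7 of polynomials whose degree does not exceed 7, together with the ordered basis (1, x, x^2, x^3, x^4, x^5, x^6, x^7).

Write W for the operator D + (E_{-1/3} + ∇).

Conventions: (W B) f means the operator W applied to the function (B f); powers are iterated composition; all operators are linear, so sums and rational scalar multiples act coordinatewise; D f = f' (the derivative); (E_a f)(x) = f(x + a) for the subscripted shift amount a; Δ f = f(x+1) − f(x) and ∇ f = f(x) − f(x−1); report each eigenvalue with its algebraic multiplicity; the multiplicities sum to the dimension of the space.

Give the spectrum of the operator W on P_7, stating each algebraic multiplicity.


image of 1: 1
image of x: x + 5/3
image of x^2: x^2 + (10/3)x - 8/9
image of x^3: x^3 + 5x^2 - (8/3)x + 26/27
image of x^4: x^4 + (20/3)x^3 - (16/3)x^2 + (104/27)x - 80/81
image of x^5: x^5 + (25/3)x^4 - (80/9)x^3 + (260/27)x^2 - (400/81)x + 242/243
image of x^6: x^6 + 10x^5 - (40/3)x^4 + (520/27)x^3 - (400/27)x^2 + (484/81)x - 728/729
image of x^7: x^7 + (35/3)x^6 - (56/3)x^5 + (910/27)x^4 - (2800/81)x^3 + (1694/81)x^2 - (5096/729)x + 2186/2187
the matrix is upper triangular; its diagonal is (1, 1, 1, 1, 1, 1, 1, 1)
for a triangular matrix the eigenvalues are the diagonal entries, with algebraic multiplicity their repetition count

λ = 1 (multiplicity 8)


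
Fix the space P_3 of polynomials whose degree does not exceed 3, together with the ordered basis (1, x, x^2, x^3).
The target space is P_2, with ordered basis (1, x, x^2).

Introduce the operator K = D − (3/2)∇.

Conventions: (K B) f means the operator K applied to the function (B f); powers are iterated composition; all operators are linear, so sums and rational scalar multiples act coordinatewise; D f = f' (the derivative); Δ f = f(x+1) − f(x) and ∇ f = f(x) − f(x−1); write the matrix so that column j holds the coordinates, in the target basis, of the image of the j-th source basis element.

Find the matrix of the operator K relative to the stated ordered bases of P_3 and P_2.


the matrix is [[0, -1/2, 3/2, -3/2]; [0, 0, -1, 9/2]; [0, 0, 0, -3/2]] (rows listed top to bottom)

image of 1: 0
image of x: -1/2
image of x^2: -x + 3/2
image of x^3: -(3/2)x^2 + (9/2)x - 3/2
each image's coordinates form column j of the matrix


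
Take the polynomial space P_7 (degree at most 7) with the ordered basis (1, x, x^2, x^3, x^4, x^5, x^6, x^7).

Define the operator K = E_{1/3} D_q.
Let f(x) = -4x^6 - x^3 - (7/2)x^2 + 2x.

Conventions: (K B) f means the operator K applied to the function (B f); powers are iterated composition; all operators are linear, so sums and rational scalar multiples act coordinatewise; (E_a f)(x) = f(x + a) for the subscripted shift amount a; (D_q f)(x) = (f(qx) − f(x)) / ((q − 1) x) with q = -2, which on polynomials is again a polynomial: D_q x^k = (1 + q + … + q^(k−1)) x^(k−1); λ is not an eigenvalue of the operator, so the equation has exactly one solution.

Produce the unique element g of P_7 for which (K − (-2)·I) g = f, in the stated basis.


the image equals g(x) = -2x^6 - 21x^5 + (161/2)x^4 + (3977/12)x^3 - (16445/72)x^2 - (156263/432)x + 249739/2592

write g with unknown coordinates in the stated basis and equate coefficients in (K − (-2)·I) g = f
solving from the highest basis element down gives g = -2x^6 - 21x^5 + (161/2)x^4 + (3977/12)x^3 - (16445/72)x^2 - (156263/432)x + 249739/2592
check: K g = 42x^5 - 161x^4 - (3983/6)x^3 + (16319/36)x^2 + (156695/216)x - 249739/1296
so K g − (-2)·g = -4x^6 - x^3 - (7/2)x^2 + 2x = f ✓


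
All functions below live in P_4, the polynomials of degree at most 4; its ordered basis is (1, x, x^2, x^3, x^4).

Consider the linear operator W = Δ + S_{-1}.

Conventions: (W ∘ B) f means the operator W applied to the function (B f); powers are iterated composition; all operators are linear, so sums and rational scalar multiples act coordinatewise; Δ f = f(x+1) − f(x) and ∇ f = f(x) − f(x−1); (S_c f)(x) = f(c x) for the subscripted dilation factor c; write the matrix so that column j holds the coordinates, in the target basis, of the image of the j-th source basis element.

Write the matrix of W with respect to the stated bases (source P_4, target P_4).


image of 1: 1
image of x: -x + 1
image of x^2: x^2 + 2x + 1
image of x^3: -x^3 + 3x^2 + 3x + 1
image of x^4: x^4 + 4x^3 + 6x^2 + 4x + 1
each image's coordinates form column j of the matrix

the matrix is [[1, 1, 1, 1, 1]; [0, -1, 2, 3, 4]; [0, 0, 1, 3, 6]; [0, 0, 0, -1, 4]; [0, 0, 0, 0, 1]] (rows listed top to bottom)
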